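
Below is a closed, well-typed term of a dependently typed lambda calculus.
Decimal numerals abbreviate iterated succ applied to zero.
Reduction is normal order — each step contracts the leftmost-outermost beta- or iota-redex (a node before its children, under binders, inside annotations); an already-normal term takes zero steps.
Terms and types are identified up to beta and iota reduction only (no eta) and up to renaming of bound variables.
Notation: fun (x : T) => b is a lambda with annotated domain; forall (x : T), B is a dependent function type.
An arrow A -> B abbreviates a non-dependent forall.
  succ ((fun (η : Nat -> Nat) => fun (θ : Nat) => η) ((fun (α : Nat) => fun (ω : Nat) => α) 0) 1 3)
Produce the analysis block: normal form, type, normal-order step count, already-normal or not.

normal form:
  1
inferred type:
  Nat
steps to reach normal form (normal order): 4
already normal: no
first contracted redex: a beta-redex


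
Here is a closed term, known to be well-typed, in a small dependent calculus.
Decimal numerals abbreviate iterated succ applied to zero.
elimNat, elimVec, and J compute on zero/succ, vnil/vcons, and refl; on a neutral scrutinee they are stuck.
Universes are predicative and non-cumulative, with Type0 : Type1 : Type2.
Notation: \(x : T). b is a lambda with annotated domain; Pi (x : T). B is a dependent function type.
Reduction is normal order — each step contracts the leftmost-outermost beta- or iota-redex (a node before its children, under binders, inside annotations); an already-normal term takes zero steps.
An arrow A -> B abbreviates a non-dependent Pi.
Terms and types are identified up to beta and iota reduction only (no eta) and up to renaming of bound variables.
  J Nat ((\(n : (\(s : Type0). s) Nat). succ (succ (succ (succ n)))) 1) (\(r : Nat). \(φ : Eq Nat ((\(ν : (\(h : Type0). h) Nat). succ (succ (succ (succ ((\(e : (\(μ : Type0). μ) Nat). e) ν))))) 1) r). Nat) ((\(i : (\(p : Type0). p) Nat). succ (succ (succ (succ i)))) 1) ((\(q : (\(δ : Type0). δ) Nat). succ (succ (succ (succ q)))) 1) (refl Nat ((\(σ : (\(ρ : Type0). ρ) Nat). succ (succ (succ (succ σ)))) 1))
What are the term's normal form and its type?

reduced normal form:
  5
type:
  Nat
observation: 2 normal-order steps separate the term from its normal form.


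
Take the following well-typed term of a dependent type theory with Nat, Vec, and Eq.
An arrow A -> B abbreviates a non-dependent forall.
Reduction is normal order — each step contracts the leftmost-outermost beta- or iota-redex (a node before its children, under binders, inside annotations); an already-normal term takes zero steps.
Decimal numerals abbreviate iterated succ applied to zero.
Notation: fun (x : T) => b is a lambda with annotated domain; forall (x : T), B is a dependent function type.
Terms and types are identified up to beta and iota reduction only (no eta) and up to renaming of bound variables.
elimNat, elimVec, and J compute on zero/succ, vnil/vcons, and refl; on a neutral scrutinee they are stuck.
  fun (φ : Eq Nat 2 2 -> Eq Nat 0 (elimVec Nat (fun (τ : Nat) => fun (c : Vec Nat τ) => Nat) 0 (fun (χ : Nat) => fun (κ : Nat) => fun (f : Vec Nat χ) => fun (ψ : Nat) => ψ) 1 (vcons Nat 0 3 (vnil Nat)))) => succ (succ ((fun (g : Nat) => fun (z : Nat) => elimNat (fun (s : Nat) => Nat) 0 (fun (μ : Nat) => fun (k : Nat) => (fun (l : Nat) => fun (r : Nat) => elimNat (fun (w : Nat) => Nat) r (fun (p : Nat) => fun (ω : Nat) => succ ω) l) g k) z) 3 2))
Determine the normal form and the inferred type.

resulting normal form:
  fun (φ : Eq Nat 2 2 -> Eq Nat 0 0) => 8
type:
  (Eq Nat 2 2 -> Eq Nat 0 0) -> Nat
observation: normalization takes exactly 39 steps under the normal-order strategy.


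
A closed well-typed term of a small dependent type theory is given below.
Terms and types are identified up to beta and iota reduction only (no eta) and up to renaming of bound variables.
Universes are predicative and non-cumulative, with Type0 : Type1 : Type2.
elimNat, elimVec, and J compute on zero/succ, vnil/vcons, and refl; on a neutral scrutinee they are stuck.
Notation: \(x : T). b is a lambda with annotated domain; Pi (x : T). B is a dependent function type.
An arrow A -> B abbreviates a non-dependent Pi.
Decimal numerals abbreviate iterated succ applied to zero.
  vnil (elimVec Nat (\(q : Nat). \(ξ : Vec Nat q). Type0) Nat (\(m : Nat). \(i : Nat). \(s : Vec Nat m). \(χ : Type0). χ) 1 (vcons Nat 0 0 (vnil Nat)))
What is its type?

type:
  Vec Nat 0


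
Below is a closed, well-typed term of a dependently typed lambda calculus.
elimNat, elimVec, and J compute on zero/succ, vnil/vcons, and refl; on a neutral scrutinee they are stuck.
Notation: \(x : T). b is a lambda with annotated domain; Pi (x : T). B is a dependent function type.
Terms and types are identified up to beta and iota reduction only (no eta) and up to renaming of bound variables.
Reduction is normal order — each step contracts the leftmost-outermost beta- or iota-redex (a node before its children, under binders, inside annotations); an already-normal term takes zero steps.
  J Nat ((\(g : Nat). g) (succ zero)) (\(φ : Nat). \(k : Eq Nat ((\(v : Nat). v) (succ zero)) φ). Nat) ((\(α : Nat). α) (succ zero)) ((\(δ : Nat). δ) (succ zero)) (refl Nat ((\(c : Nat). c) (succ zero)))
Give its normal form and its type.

normal form:
  succ zero
inferred type:
  Nat
observation: 2 normal-order steps normalize the term, beginning with a J iota-redex.


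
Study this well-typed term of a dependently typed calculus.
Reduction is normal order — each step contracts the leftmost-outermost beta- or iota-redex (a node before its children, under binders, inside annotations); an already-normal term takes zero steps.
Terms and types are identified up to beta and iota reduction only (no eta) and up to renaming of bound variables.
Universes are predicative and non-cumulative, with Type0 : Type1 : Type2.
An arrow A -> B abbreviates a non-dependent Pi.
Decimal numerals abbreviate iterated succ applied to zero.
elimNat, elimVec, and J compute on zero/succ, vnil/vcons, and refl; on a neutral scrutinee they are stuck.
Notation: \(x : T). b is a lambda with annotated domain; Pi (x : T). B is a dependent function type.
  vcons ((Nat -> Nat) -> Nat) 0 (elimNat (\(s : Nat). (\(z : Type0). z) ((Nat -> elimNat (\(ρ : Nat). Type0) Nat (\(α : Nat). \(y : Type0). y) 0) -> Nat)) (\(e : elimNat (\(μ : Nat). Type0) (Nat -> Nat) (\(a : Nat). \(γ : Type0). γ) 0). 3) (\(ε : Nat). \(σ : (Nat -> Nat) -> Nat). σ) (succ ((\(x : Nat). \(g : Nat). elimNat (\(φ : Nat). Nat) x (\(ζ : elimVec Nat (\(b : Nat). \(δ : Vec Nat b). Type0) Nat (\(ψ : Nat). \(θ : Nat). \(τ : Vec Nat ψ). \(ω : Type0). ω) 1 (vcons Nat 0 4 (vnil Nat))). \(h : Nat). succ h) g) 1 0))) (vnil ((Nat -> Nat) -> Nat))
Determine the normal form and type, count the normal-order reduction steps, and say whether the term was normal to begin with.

normal form:
  vcons ((Nat -> Nat) -> Nat) 0 (\(s : Nat -> Nat). 3) (vnil ((Nat -> Nat) -> Nat))
the term's type:
  Vec ((Nat -> Nat) -> Nat) 1
steps to reach normal form (normal order): 13
term was already normal: no
first contracted redex: an elimNat iota-redex


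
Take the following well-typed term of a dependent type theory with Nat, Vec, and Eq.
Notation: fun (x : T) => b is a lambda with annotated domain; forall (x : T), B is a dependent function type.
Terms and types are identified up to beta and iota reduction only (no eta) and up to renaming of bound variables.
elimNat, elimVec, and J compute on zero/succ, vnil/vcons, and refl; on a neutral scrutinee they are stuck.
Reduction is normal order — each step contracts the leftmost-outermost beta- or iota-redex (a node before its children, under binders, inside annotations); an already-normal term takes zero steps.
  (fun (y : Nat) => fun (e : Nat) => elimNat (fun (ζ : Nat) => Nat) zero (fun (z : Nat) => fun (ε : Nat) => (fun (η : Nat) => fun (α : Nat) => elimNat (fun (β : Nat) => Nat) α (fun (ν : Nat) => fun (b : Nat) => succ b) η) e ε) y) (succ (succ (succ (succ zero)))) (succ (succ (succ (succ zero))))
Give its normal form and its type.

reduced normal form:
  succ (succ (succ (succ (succ (succ (succ (succ (succ (succ (succ (succ (succ (succ (succ (succ zero)))))))))))))))
inferred type:
  Nat
observation: 75 normal-order steps normalize the term, beginning with a beta-redex.


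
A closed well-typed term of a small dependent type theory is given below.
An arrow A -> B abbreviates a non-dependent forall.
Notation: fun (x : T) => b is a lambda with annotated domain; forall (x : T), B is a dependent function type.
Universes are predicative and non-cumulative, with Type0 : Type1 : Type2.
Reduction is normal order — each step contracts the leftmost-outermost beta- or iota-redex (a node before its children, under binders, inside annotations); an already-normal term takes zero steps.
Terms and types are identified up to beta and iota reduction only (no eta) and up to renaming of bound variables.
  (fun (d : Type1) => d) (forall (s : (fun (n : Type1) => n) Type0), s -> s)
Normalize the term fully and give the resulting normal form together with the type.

reduced normal form:
  forall (d : Type0), d -> d
inferred type:
  Type1
observation: 2 normal-order steps normalize the term, beginning with a beta-redex.


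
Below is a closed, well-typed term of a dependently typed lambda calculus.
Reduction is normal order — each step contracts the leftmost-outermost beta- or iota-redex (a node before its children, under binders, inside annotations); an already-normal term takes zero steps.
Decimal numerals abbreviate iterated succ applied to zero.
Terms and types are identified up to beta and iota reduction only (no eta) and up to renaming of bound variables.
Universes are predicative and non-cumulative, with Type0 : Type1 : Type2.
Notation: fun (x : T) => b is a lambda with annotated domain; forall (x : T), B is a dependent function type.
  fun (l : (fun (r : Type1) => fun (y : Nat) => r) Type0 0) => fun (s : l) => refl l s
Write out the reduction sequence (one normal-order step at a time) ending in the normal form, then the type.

reduction (normal order):
  fun (l : (fun (r : Type1) => fun (y : Nat) => r) Type0 0) => fun (s : l) => refl l s
  ~> fun (l : (fun (r : Nat) => Type0) 0) => fun (y : l) => refl l y
  ~> fun (l : Type0) => fun (r : l) => refl l r
inferred type:
  forall (l : Type0), forall (r : l), Eq l r r


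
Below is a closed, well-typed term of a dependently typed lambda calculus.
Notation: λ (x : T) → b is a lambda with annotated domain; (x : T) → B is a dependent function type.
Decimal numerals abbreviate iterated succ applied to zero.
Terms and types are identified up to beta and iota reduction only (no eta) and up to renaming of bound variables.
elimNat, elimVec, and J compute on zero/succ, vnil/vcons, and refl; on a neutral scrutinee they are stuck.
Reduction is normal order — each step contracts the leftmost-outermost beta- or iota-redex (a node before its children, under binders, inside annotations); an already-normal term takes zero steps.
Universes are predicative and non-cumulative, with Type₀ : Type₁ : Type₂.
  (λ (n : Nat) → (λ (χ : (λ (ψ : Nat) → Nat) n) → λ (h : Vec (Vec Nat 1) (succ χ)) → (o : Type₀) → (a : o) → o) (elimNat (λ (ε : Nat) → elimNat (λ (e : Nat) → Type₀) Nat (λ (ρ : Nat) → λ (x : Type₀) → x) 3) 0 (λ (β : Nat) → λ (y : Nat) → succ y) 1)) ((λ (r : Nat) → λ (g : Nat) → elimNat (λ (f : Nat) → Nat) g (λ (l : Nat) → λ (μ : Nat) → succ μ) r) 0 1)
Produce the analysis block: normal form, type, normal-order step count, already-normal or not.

normal form:
  λ (n : Vec (Vec Nat 1) 2) → (χ : Type₀) → (ψ : χ) → χ
the term's type:
  (n : Vec (Vec Nat 1) 2) → Type₁
steps to reach normal form (normal order): 6
term was already normal: no
first contracted redex: a beta-redex


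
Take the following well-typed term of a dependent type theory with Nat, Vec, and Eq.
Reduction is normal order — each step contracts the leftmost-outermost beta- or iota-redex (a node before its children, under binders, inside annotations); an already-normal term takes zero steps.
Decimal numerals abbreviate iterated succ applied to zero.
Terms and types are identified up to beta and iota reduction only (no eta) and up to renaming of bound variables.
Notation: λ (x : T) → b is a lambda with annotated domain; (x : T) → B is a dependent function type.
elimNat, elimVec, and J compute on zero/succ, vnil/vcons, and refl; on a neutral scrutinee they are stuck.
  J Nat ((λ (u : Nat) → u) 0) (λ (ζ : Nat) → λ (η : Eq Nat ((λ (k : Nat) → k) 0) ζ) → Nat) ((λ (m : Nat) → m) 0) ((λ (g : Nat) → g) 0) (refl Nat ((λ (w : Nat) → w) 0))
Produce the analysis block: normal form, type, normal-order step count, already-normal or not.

normal form:
  0
inferred type:
  Nat
steps to reach normal form (normal order): 2
started in normal form: no
first contracted redex: a J iota-redex


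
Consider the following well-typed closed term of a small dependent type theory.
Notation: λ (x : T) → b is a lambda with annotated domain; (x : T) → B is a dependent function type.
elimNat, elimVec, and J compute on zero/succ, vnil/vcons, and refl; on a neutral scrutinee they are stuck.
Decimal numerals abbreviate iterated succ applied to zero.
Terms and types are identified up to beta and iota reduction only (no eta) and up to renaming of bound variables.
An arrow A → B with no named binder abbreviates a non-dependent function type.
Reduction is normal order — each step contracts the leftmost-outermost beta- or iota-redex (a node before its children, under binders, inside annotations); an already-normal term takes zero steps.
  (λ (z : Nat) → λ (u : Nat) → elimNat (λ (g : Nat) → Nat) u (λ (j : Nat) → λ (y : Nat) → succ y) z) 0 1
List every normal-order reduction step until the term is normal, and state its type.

reduction (normal order):
  (λ (z : Nat) → λ (u : Nat) → elimNat (λ (g : Nat) → Nat) u (λ (j : Nat) → λ (y : Nat) → succ y) z) 0 1
  ~> (λ (z : Nat) → elimNat (λ (u : Nat) → Nat) z (λ (g : Nat) → λ (j : Nat) → succ j) 0) 1
  ~> elimNat (λ (z : Nat) → Nat) 1 (λ (u : Nat) → λ (g : Nat) → succ g) 0
  ~> 1
inferred type:
  Nat


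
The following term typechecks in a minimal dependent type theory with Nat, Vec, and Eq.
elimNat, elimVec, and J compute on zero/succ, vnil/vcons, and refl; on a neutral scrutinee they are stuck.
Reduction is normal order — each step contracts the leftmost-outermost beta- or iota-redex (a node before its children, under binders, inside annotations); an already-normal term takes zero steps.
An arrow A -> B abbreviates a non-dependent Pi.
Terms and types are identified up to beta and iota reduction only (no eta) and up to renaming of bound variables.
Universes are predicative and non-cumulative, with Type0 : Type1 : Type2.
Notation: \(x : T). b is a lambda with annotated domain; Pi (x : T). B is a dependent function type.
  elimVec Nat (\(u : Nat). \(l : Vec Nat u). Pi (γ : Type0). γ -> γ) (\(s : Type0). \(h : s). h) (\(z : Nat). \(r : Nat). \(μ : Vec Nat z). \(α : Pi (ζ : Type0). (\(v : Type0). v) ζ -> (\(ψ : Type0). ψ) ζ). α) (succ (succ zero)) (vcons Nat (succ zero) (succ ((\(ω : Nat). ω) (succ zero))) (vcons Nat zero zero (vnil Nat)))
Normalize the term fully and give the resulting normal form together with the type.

resulting normal form:
  \(u : Type0). \(l : u). l
inferred type:
  Pi (u : Type0). u -> u
observation: contracting an elimVec iota-redex first, the term normalizes in 11 steps.


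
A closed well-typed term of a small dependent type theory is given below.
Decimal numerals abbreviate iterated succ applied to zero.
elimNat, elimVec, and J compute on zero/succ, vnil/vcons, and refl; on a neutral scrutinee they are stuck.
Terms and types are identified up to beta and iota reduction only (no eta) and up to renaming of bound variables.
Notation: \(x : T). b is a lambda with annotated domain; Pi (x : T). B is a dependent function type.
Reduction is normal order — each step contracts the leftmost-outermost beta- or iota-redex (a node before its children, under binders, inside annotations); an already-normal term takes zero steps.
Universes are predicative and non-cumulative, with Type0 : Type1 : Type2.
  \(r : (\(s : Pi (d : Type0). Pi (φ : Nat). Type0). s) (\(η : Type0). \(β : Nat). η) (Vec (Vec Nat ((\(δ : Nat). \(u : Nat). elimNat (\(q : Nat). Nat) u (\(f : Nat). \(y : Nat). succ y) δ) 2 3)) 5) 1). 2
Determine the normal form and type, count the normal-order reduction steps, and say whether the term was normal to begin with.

resulting normal form:
  \(r : Vec (Vec Nat 5) 5). 2
type:
  Pi (r : Vec (Vec Nat 5) 5). Nat
normal-order step count: 12
started in normal form: no
first redex: a beta-redex


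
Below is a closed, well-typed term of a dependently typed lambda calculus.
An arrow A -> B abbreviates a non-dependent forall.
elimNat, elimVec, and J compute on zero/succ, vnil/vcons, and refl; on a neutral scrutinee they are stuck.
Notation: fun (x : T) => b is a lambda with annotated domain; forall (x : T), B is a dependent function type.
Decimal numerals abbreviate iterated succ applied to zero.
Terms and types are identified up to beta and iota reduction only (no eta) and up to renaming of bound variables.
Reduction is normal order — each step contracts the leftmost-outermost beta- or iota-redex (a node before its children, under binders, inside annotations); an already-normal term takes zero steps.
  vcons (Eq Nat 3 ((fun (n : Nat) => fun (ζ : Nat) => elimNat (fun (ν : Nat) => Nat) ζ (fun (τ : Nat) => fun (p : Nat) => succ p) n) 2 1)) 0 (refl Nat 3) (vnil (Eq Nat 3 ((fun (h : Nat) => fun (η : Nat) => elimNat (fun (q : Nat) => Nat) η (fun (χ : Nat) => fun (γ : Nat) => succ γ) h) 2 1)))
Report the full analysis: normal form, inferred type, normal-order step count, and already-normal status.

reduced normal form:
  vcons (Eq Nat 3 3) 0 (refl Nat 3) (vnil (Eq Nat 3 3))
type:
  Vec (Eq Nat 3 3) 1
reduction steps (normal order): 18
term was already normal: no
first contracted redex: a beta-redex


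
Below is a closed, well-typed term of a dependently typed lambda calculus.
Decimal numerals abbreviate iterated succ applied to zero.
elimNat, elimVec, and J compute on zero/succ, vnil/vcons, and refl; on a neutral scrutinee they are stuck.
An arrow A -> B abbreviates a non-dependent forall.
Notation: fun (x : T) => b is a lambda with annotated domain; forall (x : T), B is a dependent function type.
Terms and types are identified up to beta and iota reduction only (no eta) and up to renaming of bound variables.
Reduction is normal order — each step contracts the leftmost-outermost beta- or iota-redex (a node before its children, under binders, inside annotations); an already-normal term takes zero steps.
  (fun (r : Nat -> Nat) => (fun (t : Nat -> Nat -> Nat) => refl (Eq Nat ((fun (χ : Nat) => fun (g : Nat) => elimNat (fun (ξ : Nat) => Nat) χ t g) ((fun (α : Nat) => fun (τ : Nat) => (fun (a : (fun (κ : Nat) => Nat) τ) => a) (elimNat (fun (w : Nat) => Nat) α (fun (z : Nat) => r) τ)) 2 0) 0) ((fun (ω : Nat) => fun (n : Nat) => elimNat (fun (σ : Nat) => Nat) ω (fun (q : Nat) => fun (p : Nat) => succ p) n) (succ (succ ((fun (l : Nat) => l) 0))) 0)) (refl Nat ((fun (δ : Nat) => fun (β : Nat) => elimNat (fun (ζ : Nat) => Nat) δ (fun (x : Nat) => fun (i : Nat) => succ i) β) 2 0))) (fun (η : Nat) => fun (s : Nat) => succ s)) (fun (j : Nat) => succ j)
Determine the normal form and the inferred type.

resulting normal form:
  refl (Eq Nat 2 2) (refl Nat 2)
type:
  Eq (Eq Nat 2 2) (refl Nat 2) (refl Nat 2)


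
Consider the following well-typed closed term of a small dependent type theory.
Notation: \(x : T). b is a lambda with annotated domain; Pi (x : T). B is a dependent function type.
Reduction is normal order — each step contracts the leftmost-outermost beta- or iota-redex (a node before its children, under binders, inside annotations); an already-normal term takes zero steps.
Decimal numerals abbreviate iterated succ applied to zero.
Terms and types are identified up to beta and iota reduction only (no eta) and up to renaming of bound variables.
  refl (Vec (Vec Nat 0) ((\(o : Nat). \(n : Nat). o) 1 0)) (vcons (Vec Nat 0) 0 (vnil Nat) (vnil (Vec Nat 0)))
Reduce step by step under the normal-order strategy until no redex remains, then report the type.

normal-order reduction sequence:
  refl (Vec (Vec Nat 0) ((\(o : Nat). \(n : Nat). o) 1 0)) (vcons (Vec Nat 0) 0 (vnil Nat) (vnil (Vec Nat 0)))
  ~> refl (Vec (Vec Nat 0) ((\(o : Nat). 1) 0)) (vcons (Vec Nat 0) 0 (vnil Nat) (vnil (Vec Nat 0)))
  ~> refl (Vec (Vec Nat 0) 1) (vcons (Vec Nat 0) 0 (vnil Nat) (vnil (Vec Nat 0)))
type:
  Eq (Vec (Vec Nat 0) 1) (vcons (Vec Nat 0) 0 (vnil Nat) (vnil (Vec Nat 0))) (vcons (Vec Nat 0) 0 (vnil Nat) (vnil (Vec Nat 0)))


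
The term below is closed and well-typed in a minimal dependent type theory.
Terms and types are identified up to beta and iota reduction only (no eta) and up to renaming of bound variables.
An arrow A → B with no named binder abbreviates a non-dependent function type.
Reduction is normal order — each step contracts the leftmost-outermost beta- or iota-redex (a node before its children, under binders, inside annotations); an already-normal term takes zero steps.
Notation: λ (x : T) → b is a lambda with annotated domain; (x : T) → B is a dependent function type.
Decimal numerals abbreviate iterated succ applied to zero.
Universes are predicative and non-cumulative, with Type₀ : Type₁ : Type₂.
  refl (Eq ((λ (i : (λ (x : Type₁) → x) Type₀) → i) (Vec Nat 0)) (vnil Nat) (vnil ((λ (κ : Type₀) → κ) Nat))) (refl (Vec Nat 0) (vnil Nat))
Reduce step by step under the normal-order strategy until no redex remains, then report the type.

reduction (normal order):
  refl (Eq ((λ (i : (λ (x : Type₁) → x) Type₀) → i) (Vec Nat 0)) (vnil Nat) (vnil ((λ (κ : Type₀) → κ) Nat))) (refl (Vec Nat 0) (vnil Nat))
  ~> refl (Eq (Vec Nat 0) (vnil Nat) (vnil ((λ (i : Type₀) → i) Nat))) (refl (Vec Nat 0) (vnil Nat))
  ~> refl (Eq (Vec Nat 0) (vnil Nat) (vnil Nat)) (refl (Vec Nat 0) (vnil Nat))
the term's type:
  Eq (Eq (Vec Nat 0) (vnil Nat) (vnil Nat)) (refl (Vec Nat 0) (vnil Nat)) (refl (Vec Nat 0) (vnil Nat))


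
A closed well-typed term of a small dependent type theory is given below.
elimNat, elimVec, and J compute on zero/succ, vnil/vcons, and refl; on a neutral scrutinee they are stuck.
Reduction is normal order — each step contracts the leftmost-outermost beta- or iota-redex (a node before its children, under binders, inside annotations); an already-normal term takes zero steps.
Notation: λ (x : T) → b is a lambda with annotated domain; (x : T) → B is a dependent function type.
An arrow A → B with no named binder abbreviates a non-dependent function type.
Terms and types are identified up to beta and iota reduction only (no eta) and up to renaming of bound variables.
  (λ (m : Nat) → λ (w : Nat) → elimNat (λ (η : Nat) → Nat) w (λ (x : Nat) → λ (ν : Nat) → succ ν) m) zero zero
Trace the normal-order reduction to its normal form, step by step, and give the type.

normal-order reduction:
  (λ (m : Nat) → λ (w : Nat) → elimNat (λ (η : Nat) → Nat) w (λ (x : Nat) → λ (ν : Nat) → succ ν) m) zero zero
  ~> (λ (m : Nat) → elimNat (λ (w : Nat) → Nat) m (λ (η : Nat) → λ (x : Nat) → succ x) zero) zero
  ~> elimNat (λ (m : Nat) → Nat) zero (λ (w : Nat) → λ (η : Nat) → succ η) zero
  ~> zero
type:
  Nat


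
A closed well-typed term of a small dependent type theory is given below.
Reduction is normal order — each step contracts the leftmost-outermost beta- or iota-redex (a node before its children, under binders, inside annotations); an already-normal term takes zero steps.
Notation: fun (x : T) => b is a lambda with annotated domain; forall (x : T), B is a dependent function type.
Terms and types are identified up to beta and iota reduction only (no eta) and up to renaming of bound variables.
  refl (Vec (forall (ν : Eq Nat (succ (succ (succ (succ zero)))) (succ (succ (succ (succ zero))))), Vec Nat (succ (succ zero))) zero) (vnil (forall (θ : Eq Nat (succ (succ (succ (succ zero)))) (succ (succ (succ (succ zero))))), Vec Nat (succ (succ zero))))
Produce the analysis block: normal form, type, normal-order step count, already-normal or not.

normal form:
  refl (Vec (forall (ν : Eq Nat (succ (succ (succ (succ zero)))) (succ (succ (succ (succ zero))))), Vec Nat (succ (succ zero))) zero) (vnil (forall (θ : Eq Nat (succ (succ (succ (succ zero)))) (succ (succ (succ (succ zero))))), Vec Nat (succ (succ zero))))
type:
  Eq (Vec (forall (ν : Eq Nat (succ (succ (succ (succ zero)))) (succ (succ (succ (succ zero))))), Vec Nat (succ (succ zero))) zero) (vnil (forall (θ : Eq Nat (succ (succ (succ (succ zero)))) (succ (succ (succ (succ zero))))), Vec Nat (succ (succ zero)))) (vnil (forall (κ : Eq Nat (succ (succ (succ (succ zero)))) (succ (succ (succ (succ zero))))), Vec Nat (succ (succ zero))))
steps to reach normal form (normal order): 0
term was already normal: yes


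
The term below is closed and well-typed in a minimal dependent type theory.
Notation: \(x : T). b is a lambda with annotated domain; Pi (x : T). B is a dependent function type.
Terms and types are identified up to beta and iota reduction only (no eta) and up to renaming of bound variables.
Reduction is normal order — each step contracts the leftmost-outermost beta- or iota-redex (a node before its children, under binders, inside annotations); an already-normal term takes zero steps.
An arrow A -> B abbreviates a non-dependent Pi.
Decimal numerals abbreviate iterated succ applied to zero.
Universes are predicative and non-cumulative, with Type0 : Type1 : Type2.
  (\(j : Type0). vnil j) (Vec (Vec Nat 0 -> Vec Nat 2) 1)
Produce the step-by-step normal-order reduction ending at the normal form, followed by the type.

normal-order reduction:
  (\(j : Type0). vnil j) (Vec (Vec Nat 0 -> Vec Nat 2) 1)
  ~> vnil (Vec (Vec Nat 0 -> Vec Nat 2) 1)
the term's type:
  Vec (Vec (Vec Nat 0 -> Vec Nat 2) 1) 0


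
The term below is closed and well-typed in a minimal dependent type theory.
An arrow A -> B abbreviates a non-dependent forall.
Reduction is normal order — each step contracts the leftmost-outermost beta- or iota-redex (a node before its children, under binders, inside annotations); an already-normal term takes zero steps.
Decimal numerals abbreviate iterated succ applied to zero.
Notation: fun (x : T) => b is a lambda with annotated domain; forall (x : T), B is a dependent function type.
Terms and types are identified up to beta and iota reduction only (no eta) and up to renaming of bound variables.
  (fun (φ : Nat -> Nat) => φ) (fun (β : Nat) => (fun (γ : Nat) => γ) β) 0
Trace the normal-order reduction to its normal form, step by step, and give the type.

normal-order reduction:
  (fun (φ : Nat -> Nat) => φ) (fun (β : Nat) => (fun (γ : Nat) => γ) β) 0
  ~> (fun (φ : Nat) => (fun (β : Nat) => β) φ) 0
  ~> (fun (φ : Nat) => φ) 0
  ~> 0
the term's type:
  Nat


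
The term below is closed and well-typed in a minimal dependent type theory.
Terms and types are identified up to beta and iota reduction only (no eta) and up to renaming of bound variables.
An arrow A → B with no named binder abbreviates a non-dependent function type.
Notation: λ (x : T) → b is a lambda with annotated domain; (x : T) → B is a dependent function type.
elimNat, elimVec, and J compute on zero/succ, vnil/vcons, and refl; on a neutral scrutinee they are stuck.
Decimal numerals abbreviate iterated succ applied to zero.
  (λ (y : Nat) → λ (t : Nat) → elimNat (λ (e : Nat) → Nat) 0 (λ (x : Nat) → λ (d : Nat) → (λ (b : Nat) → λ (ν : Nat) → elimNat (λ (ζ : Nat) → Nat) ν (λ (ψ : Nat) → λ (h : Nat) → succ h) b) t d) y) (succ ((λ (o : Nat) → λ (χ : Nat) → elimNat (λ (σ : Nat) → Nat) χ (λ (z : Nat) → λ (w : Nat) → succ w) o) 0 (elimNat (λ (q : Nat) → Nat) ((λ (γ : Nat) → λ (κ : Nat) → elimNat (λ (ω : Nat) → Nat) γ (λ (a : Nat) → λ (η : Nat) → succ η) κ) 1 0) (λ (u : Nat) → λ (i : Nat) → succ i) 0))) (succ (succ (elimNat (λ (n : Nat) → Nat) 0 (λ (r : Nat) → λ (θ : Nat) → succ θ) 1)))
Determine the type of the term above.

type:
  Nat


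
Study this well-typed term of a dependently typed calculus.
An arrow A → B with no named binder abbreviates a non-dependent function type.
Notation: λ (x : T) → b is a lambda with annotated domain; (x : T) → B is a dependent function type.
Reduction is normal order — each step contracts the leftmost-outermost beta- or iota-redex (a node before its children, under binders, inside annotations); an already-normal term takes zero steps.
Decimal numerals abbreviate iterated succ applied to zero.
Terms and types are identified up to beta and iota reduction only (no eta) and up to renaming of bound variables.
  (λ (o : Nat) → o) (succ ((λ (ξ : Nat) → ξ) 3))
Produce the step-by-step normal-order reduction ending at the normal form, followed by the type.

normal-order reduction sequence:
  (λ (o : Nat) → o) (succ ((λ (ξ : Nat) → ξ) 3))
  ~> succ ((λ (o : Nat) → o) 3)
  ~> 4
inferred type:
  Nat


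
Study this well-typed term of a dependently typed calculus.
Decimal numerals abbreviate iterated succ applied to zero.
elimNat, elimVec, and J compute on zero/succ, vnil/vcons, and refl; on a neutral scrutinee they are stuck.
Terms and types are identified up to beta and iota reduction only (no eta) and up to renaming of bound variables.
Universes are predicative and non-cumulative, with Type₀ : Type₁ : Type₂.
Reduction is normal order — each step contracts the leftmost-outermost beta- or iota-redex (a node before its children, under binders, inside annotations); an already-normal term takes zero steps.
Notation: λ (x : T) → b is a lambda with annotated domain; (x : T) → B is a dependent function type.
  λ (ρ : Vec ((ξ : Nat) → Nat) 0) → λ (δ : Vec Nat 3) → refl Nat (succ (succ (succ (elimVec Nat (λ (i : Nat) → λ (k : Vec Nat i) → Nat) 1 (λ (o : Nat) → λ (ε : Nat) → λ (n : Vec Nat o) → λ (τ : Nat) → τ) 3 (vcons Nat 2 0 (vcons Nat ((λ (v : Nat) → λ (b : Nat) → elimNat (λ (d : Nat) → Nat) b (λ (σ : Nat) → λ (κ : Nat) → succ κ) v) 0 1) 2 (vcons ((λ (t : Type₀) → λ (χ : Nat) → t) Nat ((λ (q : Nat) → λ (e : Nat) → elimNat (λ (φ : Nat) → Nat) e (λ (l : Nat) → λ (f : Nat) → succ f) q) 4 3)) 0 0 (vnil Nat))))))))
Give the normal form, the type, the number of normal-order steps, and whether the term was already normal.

reduced normal form:
  λ (ρ : Vec ((ξ : Nat) → Nat) 0) → λ (δ : Vec Nat 3) → refl Nat 4
inferred type:
  (ρ : Vec ((ξ : Nat) → Nat) 0) → (δ : Vec Nat 3) → Eq Nat 4 4
steps to reach normal form (normal order): 16
already normal: no
first redex: an elimVec iota-redex


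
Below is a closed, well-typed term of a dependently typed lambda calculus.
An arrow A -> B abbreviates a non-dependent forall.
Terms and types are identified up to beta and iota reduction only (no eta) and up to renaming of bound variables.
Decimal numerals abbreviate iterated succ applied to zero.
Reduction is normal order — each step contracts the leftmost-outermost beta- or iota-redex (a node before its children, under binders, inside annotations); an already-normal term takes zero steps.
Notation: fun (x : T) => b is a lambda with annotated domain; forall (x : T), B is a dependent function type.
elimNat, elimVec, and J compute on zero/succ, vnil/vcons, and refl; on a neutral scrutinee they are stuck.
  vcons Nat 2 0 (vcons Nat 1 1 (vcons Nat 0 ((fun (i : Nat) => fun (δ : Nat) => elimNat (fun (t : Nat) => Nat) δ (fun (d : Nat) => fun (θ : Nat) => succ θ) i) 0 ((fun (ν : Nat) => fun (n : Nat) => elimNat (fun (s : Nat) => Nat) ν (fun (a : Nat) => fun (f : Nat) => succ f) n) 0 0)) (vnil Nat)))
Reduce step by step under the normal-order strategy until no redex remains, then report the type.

reduction (normal order):
  vcons Nat 2 0 (vcons Nat 1 1 (vcons Nat 0 ((fun (i : Nat) => fun (δ : Nat) => elimNat (fun (t : Nat) => Nat) δ (fun (d : Nat) => fun (θ : Nat) => succ θ) i) 0 ((fun (ν : Nat) => fun (n : Nat) => elimNat (fun (s : Nat) => Nat) ν (fun (a : Nat) => fun (f : Nat) => succ f) n) 0 0)) (vnil Nat)))
  ~> vcons Nat 2 0 (vcons Nat 1 1 (vcons Nat 0 ((fun (i : Nat) => elimNat (fun (δ : Nat) => Nat) i (fun (t : Nat) => fun (d : Nat) => succ d) 0) ((fun (θ : Nat) => fun (ν : Nat) => elimNat (fun (n : Nat) => Nat) θ (fun (s : Nat) => fun (a : Nat) => succ a) ν) 0 0)) (vnil Nat)))
  ~> vcons Nat 2 0 (vcons Nat 1 1 (vcons Nat 0 (elimNat (fun (i : Nat) => Nat) ((fun (δ : Nat) => fun (t : Nat) => elimNat (fun (d : Nat) => Nat) δ (fun (θ : Nat) => fun (ν : Nat) => succ ν) t) 0 0) (fun (n : Nat) => fun (s : Nat) => succ s) 0) (vnil Nat)))
  ~> vcons Nat 2 0 (vcons Nat 1 1 (vcons Nat 0 ((fun (i : Nat) => fun (δ : Nat) => elimNat (fun (t : Nat) => Nat) i (fun (d : Nat) => fun (θ : Nat) => succ θ) δ) 0 0) (vnil Nat)))
  ~> vcons Nat 2 0 (vcons Nat 1 1 (vcons Nat 0 ((fun (i : Nat) => elimNat (fun (δ : Nat) => Nat) 0 (fun (t : Nat) => fun (d : Nat) => succ d) i) 0) (vnil Nat)))
  ~> vcons Nat 2 0 (vcons Nat 1 1 (vcons Nat 0 (elimNat (fun (i : Nat) => Nat) 0 (fun (δ : Nat) => fun (t : Nat) => succ t) 0) (vnil Nat)))
  ~> vcons Nat 2 0 (vcons Nat 1 1 (vcons Nat 0 0 (vnil Nat)))
inferred type:
  Vec Nat 3


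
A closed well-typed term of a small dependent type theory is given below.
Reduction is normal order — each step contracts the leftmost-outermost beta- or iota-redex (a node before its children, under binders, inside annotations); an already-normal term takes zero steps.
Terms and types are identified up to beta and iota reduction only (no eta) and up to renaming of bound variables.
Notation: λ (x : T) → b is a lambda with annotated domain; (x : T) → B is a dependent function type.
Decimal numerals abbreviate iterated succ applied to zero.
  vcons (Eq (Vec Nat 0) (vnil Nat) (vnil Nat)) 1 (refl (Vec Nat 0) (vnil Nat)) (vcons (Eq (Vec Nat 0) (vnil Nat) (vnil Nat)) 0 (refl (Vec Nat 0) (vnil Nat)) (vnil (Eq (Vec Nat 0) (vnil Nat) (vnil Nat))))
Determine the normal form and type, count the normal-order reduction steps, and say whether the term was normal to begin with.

resulting normal form:
  vcons (Eq (Vec Nat 0) (vnil Nat) (vnil Nat)) 1 (refl (Vec Nat 0) (vnil Nat)) (vcons (Eq (Vec Nat 0) (vnil Nat) (vnil Nat)) 0 (refl (Vec Nat 0) (vnil Nat)) (vnil (Eq (Vec Nat 0) (vnil Nat) (vnil Nat))))
inferred type:
  Vec (Eq (Vec Nat 0) (vnil Nat) (vnil Nat)) 2
steps to reach normal form (normal order): 0
term was already normal: yes


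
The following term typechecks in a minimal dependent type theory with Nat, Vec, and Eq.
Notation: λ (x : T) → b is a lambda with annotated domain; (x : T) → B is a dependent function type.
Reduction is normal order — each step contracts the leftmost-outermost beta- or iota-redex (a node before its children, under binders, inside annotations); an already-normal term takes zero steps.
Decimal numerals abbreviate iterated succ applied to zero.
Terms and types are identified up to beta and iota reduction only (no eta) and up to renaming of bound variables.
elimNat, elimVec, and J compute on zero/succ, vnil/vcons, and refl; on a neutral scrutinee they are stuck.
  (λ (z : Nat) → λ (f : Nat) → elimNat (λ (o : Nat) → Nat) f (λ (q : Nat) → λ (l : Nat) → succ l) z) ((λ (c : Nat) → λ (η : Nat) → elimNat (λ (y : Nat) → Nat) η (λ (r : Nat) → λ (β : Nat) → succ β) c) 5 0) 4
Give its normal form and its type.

normal form:
  9
the term's type:
  Nat


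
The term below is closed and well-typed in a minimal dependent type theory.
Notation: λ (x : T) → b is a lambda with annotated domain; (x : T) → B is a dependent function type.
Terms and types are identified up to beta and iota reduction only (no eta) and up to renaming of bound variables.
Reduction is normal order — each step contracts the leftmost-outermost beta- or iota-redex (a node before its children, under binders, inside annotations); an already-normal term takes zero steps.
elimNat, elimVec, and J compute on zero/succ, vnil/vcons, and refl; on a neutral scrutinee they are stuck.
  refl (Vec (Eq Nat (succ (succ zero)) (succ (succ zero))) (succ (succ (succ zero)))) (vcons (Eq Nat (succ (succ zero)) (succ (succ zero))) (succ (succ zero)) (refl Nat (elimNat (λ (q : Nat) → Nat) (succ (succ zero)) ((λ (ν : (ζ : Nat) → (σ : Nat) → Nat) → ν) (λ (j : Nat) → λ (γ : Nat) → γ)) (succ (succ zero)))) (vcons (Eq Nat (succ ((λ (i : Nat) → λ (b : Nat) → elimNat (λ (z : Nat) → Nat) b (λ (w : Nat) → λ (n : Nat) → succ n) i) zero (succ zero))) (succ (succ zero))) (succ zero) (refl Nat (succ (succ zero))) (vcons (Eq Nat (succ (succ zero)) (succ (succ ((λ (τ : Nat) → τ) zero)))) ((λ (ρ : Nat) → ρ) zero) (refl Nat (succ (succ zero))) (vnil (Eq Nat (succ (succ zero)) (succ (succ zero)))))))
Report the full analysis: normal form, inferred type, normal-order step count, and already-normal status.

resulting normal form:
  refl (Vec (Eq Nat (succ (succ zero)) (succ (succ zero))) (succ (succ (succ zero)))) (vcons (Eq Nat (succ (succ zero)) (succ (succ zero))) (succ (succ zero)) (refl Nat (succ (succ zero))) (vcons (Eq Nat (succ (succ zero)) (succ (succ zero))) (succ zero) (refl Nat (succ (succ zero))) (vcons (Eq Nat (succ (succ zero)) (succ (succ zero))) zero (refl Nat (succ (succ zero))) (vnil (Eq Nat (succ (succ zero)) (succ (succ zero)))))))
type:
  Eq (Vec (Eq Nat (succ (succ zero)) (succ (succ zero))) (succ (succ (succ zero)))) (vcons (Eq Nat (succ (succ zero)) (succ (succ zero))) (succ (succ zero)) (refl Nat (succ (succ zero))) (vcons (Eq Nat (succ (succ zero)) (succ (succ zero))) (succ zero) (refl Nat (succ (succ zero))) (vcons (Eq Nat (succ (succ zero)) (succ (succ zero))) zero (refl Nat (succ (succ zero))) (vnil (Eq Nat (succ (succ zero)) (succ (succ zero))))))) (vcons (Eq Nat (succ (succ zero)) (succ (succ zero))) (succ (succ zero)) (refl Nat (succ (succ zero))) (vcons (Eq Nat (succ (succ zero)) (succ (succ zero))) (succ zero) (refl Nat (succ (succ zero))) (vcons (Eq Nat (succ (succ zero)) (succ (succ zero))) zero (refl Nat (succ (succ zero))) (vnil (Eq Nat (succ (succ zero)) (succ (succ zero)))))))
reduction steps (normal order): 14
already normal: no
first contracted redex: an elimNat iota-redex


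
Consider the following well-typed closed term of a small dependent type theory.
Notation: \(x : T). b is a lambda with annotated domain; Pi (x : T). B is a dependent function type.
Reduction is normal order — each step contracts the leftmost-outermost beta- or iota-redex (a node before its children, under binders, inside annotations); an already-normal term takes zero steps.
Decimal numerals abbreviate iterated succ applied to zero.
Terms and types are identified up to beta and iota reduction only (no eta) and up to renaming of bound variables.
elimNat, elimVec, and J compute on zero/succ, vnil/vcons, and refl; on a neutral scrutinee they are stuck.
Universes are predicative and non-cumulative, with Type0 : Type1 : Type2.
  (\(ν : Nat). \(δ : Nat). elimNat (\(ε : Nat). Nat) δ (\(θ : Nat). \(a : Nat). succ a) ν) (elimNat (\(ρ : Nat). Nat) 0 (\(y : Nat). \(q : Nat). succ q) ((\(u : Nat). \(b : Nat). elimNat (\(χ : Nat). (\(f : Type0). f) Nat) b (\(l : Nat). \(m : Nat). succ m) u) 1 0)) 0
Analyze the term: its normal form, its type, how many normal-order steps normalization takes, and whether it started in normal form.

normal form:
  1
the term's type:
  Nat
normal-order step count: 16
already normal: no
first redex: a beta-redex


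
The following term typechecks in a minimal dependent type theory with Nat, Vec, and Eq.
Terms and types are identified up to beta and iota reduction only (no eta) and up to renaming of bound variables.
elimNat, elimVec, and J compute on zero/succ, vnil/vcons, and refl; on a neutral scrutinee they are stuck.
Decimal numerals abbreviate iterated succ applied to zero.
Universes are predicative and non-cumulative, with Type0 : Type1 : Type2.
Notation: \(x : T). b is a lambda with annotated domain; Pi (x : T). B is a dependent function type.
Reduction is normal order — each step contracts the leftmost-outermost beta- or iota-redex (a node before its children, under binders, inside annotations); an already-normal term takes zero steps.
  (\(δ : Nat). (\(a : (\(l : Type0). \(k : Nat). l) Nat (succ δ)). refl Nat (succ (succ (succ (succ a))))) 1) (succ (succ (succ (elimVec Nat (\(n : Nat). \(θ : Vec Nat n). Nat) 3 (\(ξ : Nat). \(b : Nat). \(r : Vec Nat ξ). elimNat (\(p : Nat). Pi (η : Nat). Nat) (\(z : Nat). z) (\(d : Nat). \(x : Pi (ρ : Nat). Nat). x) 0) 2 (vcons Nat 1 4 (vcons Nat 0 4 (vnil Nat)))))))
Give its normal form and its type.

reduced normal form:
  refl Nat 5
the term's type:
  Eq Nat 5 5
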